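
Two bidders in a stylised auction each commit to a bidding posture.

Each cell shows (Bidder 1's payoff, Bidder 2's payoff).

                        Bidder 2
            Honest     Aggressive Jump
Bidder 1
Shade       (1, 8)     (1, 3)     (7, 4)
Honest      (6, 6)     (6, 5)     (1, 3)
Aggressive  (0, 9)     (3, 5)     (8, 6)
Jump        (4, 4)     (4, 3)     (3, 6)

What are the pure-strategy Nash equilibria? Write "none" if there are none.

Pure NE: (Honest, Honest)

(Shade, Honest): Bidder 1 can switch to Honest (1 → 6). Not NE.
(Shade, Aggressive): Bidder 1 can switch to Honest (1 → 6). Not NE.
(Shade, Jump): Bidder 1 can switch to Aggressive (7 → 8). Not NE.
(Honest, Honest): Bidder 1 gets 6, best alternative 4; Bidder 2 gets 6, best alternative 5. No profitable deviation — NE.
(Honest, Aggressive): Bidder 2 can switch to Honest (5 → 6). Not NE.
(Honest, Jump): Bidder 1 can switch to Shade (1 → 7). Not NE.
(Aggressive, Honest): Bidder 1 can switch to Shade (0 → 1). Not NE.
(Aggressive, Aggressive): Bidder 1 can switch to Honest (3 → 6). Not NE.
(Aggressive, Jump): Bidder 2 can switch to Honest (6 → 9). Not NE.
(The remaining 3 profiles each have a profitable deviation by the same check.)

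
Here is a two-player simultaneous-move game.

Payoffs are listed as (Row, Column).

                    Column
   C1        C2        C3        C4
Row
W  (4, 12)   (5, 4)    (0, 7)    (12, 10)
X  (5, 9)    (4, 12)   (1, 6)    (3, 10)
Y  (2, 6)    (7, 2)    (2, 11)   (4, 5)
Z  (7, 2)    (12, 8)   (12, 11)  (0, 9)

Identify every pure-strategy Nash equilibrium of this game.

Pure NE: (Z, C3)

Row against C1: payoffs 4, 5, 2, 7 → best response Z.
Row against C2: payoffs 5, 4, 7, 12 → best response Z.
Row against C3: payoffs 0, 1, 2, 12 → best response Z.
Row against C4: payoffs 12, 3, 4, 0 → best response W.
Column against W: payoffs 12, 4, 7, 10 → best response C1.
Column against X: payoffs 9, 12, 6, 10 → best response C2.
Column against Y: payoffs 6, 2, 11, 5 → best response C3.
Column against Z: payoffs 2, 8, 11, 9 → best response C3.
Mutual best responses: (Z, C3).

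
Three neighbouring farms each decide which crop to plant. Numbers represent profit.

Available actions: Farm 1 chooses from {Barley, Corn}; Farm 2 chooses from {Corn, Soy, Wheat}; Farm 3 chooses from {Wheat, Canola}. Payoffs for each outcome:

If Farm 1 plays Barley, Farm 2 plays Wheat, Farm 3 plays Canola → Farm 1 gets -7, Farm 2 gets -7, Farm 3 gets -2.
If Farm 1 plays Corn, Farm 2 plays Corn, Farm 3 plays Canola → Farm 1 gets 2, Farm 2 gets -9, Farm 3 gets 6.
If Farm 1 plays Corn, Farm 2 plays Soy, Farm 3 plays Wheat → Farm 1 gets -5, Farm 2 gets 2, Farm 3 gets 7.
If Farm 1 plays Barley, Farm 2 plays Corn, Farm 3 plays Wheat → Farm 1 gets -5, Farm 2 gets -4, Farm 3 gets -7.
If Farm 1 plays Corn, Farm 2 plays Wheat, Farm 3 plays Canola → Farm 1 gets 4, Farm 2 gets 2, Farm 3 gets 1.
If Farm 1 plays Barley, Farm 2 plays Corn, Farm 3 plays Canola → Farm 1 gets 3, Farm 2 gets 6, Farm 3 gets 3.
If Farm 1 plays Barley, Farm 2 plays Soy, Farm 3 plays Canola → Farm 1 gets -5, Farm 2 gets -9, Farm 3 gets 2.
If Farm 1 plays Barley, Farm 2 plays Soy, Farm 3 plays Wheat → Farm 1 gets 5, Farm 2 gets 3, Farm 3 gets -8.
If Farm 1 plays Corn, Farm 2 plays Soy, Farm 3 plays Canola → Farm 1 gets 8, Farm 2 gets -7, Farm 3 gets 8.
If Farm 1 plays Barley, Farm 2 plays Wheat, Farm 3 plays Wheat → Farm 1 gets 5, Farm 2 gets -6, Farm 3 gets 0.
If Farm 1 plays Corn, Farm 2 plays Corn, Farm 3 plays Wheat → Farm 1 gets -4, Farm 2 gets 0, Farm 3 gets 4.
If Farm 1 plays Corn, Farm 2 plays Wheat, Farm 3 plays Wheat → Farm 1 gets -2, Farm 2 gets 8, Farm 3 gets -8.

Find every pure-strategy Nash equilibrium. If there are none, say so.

(Barley, Corn, Wheat): Farm 1 can switch to Corn (-5 → -4). Not NE.
(Barley, Corn, Canola): Farm 1 gets 3, best alternative 2; Farm 2 gets 6, best alternative -7; Farm 3 gets 3, best alternative -7. No profitable deviation — NE.
(Barley, Soy, Wheat): Farm 3 can switch to Canola (-8 → 2). Not NE.
(Barley, Soy, Canola): Farm 1 can switch to Corn (-5 → 8). Not NE.
(Barley, Wheat, Wheat): Farm 2 can switch to Corn (-6 → -4). Not NE.
(Barley, Wheat, Canola): Farm 1 can switch to Corn (-7 → 4). Not NE.
(Corn, Corn, Wheat): Farm 2 can switch to Soy (0 → 2). Not NE.
(Corn, Corn, Canola): Farm 1 can switch to Barley (2 → 3). Not NE.
(Corn, Soy, Wheat): Farm 1 can switch to Barley (-5 → 5). Not NE.
(Corn, Soy, Canola): Farm 2 can switch to Wheat (-7 → 2). Not NE.
(Corn, Wheat, Wheat): Farm 1 can switch to Barley (-2 → 5). Not NE.
(Corn, Wheat, Canola): Farm 1 gets 4, best alternative -7; Farm 2 gets 2, best alternative -7; Farm 3 gets 1, best alternative -8. No profitable deviation — NE.

(Barley, Corn, Canola) and (Corn, Wheat, Canola)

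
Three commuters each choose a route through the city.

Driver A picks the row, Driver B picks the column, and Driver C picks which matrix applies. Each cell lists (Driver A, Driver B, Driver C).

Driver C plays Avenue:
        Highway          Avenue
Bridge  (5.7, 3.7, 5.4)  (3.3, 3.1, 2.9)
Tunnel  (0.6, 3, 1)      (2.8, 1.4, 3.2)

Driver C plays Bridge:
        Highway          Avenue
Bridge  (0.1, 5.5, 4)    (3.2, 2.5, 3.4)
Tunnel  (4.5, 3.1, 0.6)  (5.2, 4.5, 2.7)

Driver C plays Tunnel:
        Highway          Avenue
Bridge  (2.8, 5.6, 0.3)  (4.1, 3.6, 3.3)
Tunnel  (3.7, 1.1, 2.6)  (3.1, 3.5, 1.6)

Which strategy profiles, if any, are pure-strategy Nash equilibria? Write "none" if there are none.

Driver A against (Highway, Avenue): payoffs 5.7, 0.6 → best response Bridge.
Driver A against (Highway, Bridge): payoffs 0.1, 4.5 → best response Tunnel.
Driver A against (Highway, Tunnel): payoffs 2.8, 3.7 → best response Tunnel.
Driver A against (Avenue, Avenue): payoffs 3.3, 2.8 → best response Bridge.
Driver A against (Avenue, Bridge): payoffs 3.2, 5.2 → best response Tunnel.
Driver A against (Avenue, Tunnel): payoffs 4.1, 3.1 → best response Bridge.
Driver B against (Bridge, Avenue): payoffs 3.7, 3.1 → best response Highway.
Driver B against (Bridge, Bridge): payoffs 5.5, 2.5 → best response Highway.
Driver B against (Bridge, Tunnel): payoffs 5.6, 3.6 → best response Highway.
Driver B against (Tunnel, Avenue): payoffs 3, 1.4 → best response Highway.
Driver B against (Tunnel, Bridge): payoffs 3.1, 4.5 → best response Avenue.
Driver B against (Tunnel, Tunnel): payoffs 1.1, 3.5 → best response Avenue.
Driver C against (Bridge, Highway): payoffs 5.4, 4, 0.3 → best response Avenue.
Driver C against (Bridge, Avenue): payoffs 2.9, 3.4, 3.3 → best response Bridge.
Driver C against (Tunnel, Highway): payoffs 1, 0.6, 2.6 → best response Tunnel.
Driver C against (Tunnel, Avenue): payoffs 3.2, 2.7, 1.6 → best response Avenue.
Mutual best responses: (Bridge, Highway, Avenue).

Pure NE: (Bridge, Highway, Avenue)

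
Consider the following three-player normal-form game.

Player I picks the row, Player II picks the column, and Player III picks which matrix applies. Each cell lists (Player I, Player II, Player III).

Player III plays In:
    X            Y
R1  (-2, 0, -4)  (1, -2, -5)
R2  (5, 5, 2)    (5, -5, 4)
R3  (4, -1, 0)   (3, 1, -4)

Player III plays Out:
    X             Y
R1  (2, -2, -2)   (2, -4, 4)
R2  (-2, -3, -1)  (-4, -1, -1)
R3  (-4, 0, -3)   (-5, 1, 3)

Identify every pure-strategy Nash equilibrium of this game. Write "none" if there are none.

Check each profile: it is a Nash equilibrium iff no player can strictly gain by switching unilaterally.
(R1, X, In): Player I can switch to R2 (-2 → 5). Not NE.
(R1, X, Out): Player I gets 2, best alternative -2; Player II gets -2, best alternative -4; Player III gets -2, best alternative -4. No profitable deviation — NE.
(R1, Y, In): Player I can switch to R2 (1 → 5). Not NE.
(R1, Y, Out): Player II can switch to X (-4 → -2). Not NE.
(R2, X, In): Player I gets 5, best alternative 4; Player II gets 5, best alternative -5; Player III gets 2, best alternative -1. No profitable deviation — NE.
(R2, X, Out): Player I can switch to R1 (-2 → 2). Not NE.
(R2, Y, In): Player II can switch to X (-5 → 5). Not NE.
(R2, Y, Out): Player I can switch to R1 (-4 → 2). Not NE.
(R3, X, In): Player I can switch to R2 (4 → 5). Not NE.
(R3, X, Out): Player I can switch to R1 (-4 → 2). Not NE.
(R3, Y, In): Player I can switch to R2 (3 → 5). Not NE.
(R3, Y, Out): Player I can switch to R1 (-5 → 2). Not NE.

The pure Nash equilibria are (R1, X, Out) and (R2, X, In).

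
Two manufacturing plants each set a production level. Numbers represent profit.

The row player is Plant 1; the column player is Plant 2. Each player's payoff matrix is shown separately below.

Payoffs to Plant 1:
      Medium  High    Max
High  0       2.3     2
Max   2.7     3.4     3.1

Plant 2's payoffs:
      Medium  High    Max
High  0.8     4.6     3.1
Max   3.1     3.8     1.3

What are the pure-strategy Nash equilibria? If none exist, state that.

For each player, find the best response to each opponent profile; mutual best responses are the pure NE.
Plant 1 against Medium: payoffs 0, 2.7 → best response Max.
Plant 1 against High: payoffs 2.3, 3.4 → best response Max.
Plant 1 against Max: payoffs 2, 3.1 → best response Max.
Plant 2 against High: payoffs 0.8, 4.6, 3.1 → best response High.
Plant 2 against Max: payoffs 3.1, 3.8, 1.3 → best response High.
Mutual best responses: (Max, High).

Pure NE: (Max, High)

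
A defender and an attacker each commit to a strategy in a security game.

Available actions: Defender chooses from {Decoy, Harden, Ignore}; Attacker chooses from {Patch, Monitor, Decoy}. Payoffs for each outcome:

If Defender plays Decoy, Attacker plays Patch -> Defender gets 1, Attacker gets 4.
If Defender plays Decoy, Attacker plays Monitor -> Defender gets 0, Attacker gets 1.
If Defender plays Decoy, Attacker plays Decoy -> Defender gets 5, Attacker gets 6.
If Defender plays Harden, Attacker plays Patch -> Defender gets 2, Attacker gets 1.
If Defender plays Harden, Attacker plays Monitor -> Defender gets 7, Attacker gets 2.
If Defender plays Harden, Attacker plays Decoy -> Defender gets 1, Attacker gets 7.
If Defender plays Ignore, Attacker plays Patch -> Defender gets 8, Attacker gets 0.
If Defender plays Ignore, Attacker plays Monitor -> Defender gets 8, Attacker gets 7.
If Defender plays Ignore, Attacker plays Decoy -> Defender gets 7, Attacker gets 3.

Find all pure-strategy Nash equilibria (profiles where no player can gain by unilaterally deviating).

Defender against Patch: payoffs 1, 2, 8 → best response Ignore.
Defender against Monitor: payoffs 0, 7, 8 → best response Ignore.
Defender against Decoy: payoffs 5, 1, 7 → best response Ignore.
Attacker against Decoy: payoffs 4, 1, 6 → best response Decoy.
Attacker against Harden: payoffs 1, 2, 7 → best response Decoy.
Attacker against Ignore: payoffs 0, 7, 3 → best response Monitor.
Mutual best responses: (Ignore, Monitor).

The unique pure-strategy Nash equilibrium is (Ignore, Monitor).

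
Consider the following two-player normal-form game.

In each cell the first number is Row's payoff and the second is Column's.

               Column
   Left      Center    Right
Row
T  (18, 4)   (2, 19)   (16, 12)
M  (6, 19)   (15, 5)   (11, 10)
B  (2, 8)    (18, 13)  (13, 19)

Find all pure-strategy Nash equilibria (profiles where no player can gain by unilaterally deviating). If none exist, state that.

Check each profile: it is a Nash equilibrium iff no player can strictly gain by switching unilaterally.
(T, Left): Column can switch to Center (4 → 19). Not NE.
(T, Center): Row can switch to M (2 → 15). Not NE.
(T, Right): Column can switch to Center (12 → 19). Not NE.
(M, Left): Row can switch to T (6 → 18). Not NE.
(M, Center): Row can switch to B (15 → 18). Not NE.
(M, Right): Row can switch to T (11 → 16). Not NE.
(The remaining 3 profiles each have a profitable deviation by the same check.)

There is no pure-strategy Nash equilibrium.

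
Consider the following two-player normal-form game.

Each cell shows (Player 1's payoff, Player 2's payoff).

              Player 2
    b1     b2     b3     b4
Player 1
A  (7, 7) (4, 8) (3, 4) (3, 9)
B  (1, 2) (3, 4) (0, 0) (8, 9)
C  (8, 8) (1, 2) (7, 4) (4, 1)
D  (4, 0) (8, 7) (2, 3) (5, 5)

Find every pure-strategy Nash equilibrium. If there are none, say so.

(A, b1): Player 1 can switch to C (7 → 8). Not NE.
(A, b2): Player 1 can switch to D (4 → 8). Not NE.
(A, b3): Player 1 can switch to C (3 → 7). Not NE.
(A, b4): Player 1 can switch to B (3 → 8). Not NE.
(B, b1): Player 1 can switch to A (1 → 7). Not NE.
(B, b2): Player 1 can switch to A (3 → 4). Not NE.
(B, b3): Player 1 can switch to A (0 → 3). Not NE.
(B, b4): Player 1 gets 8, best alternative 5; Player 2 gets 9, best alternative 4. No profitable deviation — NE.
(C, b1): Player 1 gets 8, best alternative 7; Player 2 gets 8, best alternative 4. No profitable deviation — NE.
(C, b2): Player 1 can switch to A (1 → 4). Not NE.
(D, b2): Player 1 gets 8, best alternative 4; Player 2 gets 7, best alternative 5. No profitable deviation — NE.
(The remaining 5 profiles each have a profitable deviation by the same check.)

Pure-strategy Nash equilibria: (B, b4), (C, b1), (D, b2)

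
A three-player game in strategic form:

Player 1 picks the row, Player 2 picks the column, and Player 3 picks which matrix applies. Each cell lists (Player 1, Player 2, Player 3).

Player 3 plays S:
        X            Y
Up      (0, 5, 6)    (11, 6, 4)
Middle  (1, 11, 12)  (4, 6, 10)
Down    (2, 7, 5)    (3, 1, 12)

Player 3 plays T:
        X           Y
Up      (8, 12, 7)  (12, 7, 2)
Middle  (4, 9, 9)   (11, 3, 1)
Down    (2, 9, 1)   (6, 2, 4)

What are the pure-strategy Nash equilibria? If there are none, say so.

Mark each player's best response to every combination of opponents' strategies; a profile where every player is best-responding is a pure Nash equilibrium.
Player 1 against (X, S): payoffs 0, 1, 2 → best response Down.
Player 1 against (X, T): payoffs 8, 4, 2 → best response Up.
Player 1 against (Y, S): payoffs 11, 4, 3 → best response Up.
Player 1 against (Y, T): payoffs 12, 11, 6 → best response Up.
Player 2 against (Up, S): payoffs 5, 6 → best response Y.
Player 2 against (Up, T): payoffs 12, 7 → best response X.
Player 2 against (Middle, S): payoffs 11, 6 → best response X.
Player 2 against (Middle, T): payoffs 9, 3 → best response X.
Player 2 against (Down, S): payoffs 7, 1 → best response X.
Player 2 against (Down, T): payoffs 9, 2 → best response X.
Player 3 against (Up, X): payoffs 6, 7 → best response T.
Player 3 against (Up, Y): payoffs 4, 2 → best response S.
Player 3 against (Middle, X): payoffs 12, 9 → best response S.
Player 3 against (Middle, Y): payoffs 10, 1 → best response S.
Player 3 against (Down, X): payoffs 5, 1 → best response S.
Player 3 against (Down, Y): payoffs 12, 4 → best response S.
Mutual best responses: (Up, X, T); (Up, Y, S); (Down, X, S).

Pure-strategy Nash equilibria: (Up, X, T), (Up, Y, S), (Down, X, S)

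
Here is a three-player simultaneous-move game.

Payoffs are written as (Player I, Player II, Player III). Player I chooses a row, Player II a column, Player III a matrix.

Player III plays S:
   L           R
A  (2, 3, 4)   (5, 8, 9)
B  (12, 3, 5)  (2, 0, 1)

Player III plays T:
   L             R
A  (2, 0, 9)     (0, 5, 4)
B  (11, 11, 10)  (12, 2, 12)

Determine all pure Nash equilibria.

Player I against (L, S): payoffs 2, 12 → best response B.
Player I against (L, T): payoffs 2, 11 → best response B.
Player I against (R, S): payoffs 5, 2 → best response A.
Player I against (R, T): payoffs 0, 12 → best response B.
Player II against (A, S): payoffs 3, 8 → best response R.
Player II against (A, T): payoffs 0, 5 → best response R.
Player II against (B, S): payoffs 3, 0 → best response L.
Player II against (B, T): payoffs 11, 2 → best response L.
Player III against (A, L): payoffs 4, 9 → best response T.
Player III against (A, R): payoffs 9, 4 → best response S.
Player III against (B, L): payoffs 5, 10 → best response T.
Player III against (B, R): payoffs 1, 12 → best response T.
Mutual best responses: (A, R, S); (B, L, T).

(A, R, S); (B, L, T)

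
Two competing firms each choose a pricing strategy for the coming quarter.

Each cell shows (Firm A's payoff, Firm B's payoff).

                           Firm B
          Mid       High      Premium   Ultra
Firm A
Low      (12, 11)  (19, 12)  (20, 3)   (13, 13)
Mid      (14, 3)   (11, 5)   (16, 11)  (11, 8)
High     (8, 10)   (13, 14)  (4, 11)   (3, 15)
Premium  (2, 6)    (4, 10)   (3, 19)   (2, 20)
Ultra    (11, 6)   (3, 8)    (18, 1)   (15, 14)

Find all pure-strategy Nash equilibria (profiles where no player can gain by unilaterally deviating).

(Ultra, Ultra)

Firm A against Mid: payoffs 12, 14, 8, 2, 11 → best response Mid.
Firm A against High: payoffs 19, 11, 13, 4, 3 → best response Low.
Firm A against Premium: payoffs 20, 16, 4, 3, 18 → best response Low.
Firm A against Ultra: payoffs 13, 11, 3, 2, 15 → best response Ultra.
Firm B against Low: payoffs 11, 12, 3, 13 → best response Ultra.
Firm B against Mid: payoffs 3, 5, 11, 8 → best response Premium.
Firm B against High: payoffs 10, 14, 11, 15 → best response Ultra.
Firm B against Premium: payoffs 6, 10, 19, 20 → best response Ultra.
Firm B against Ultra: payoffs 6, 8, 1, 14 → best response Ultra.
Mutual best responses: (Ultra, Ultra).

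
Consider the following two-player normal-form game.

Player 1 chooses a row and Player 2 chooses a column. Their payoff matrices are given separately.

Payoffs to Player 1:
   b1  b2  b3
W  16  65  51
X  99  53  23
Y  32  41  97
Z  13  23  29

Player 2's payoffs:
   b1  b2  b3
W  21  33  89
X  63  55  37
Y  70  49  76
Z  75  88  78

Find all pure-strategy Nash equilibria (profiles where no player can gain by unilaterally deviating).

The pure Nash equilibria are (X, b1) and (Y, b3).

Player 1 against b1: payoffs 16, 99, 32, 13 → best response X.
Player 1 against b2: payoffs 65, 53, 41, 23 → best response W.
Player 1 against b3: payoffs 51, 23, 97, 29 → best response Y.
Player 2 against W: payoffs 21, 33, 89 → best response b3.
Player 2 against X: payoffs 63, 55, 37 → best response b1.
Player 2 against Y: payoffs 70, 49, 76 → best response b3.
Player 2 against Z: payoffs 75, 88, 78 → best response b2.
Mutual best responses: (X, b1); (Y, b3).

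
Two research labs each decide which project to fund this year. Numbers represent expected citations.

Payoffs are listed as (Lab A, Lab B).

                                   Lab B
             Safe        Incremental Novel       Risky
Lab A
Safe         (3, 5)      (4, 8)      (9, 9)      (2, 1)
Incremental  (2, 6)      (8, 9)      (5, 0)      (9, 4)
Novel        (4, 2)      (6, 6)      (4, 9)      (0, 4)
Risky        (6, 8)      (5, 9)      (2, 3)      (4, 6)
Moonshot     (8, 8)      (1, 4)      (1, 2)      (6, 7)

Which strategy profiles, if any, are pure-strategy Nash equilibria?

For each strategy profile, look for a profitable unilateral deviation.
(Safe, Safe): Lab A can switch to Novel (3 → 4). Not NE.
(Safe, Incremental): Lab A can switch to Incremental (4 → 8). Not NE.
(Safe, Novel): Lab A gets 9, best alternative 5; Lab B gets 9, best alternative 8. No profitable deviation — NE.
(Safe, Risky): Lab A can switch to Incremental (2 → 9). Not NE.
(Incremental, Safe): Lab A can switch to Safe (2 → 3). Not NE.
(Incremental, Incremental): Lab A gets 8, best alternative 6; Lab B gets 9, best alternative 6. No profitable deviation — NE.
(Incremental, Novel): Lab A can switch to Safe (5 → 9). Not NE.
(Incremental, Risky): Lab B can switch to Safe (4 → 6). Not NE.
(Novel, Safe): Lab A can switch to Risky (4 → 6). Not NE.
(Novel, Incremental): Lab A can switch to Incremental (6 → 8). Not NE.
(Novel, Novel): Lab A can switch to Safe (4 → 9). Not NE.
(Novel, Risky): Lab A can switch to Safe (0 → 2). Not NE.
(Moonshot, Safe): Lab A gets 8, best alternative 6; Lab B gets 8, best alternative 7. No profitable deviation — NE.
(The remaining 7 profiles each have a profitable deviation by the same check.)

The pure Nash equilibria are (Safe, Novel), (Incremental, Incremental), (Moonshot, Safe).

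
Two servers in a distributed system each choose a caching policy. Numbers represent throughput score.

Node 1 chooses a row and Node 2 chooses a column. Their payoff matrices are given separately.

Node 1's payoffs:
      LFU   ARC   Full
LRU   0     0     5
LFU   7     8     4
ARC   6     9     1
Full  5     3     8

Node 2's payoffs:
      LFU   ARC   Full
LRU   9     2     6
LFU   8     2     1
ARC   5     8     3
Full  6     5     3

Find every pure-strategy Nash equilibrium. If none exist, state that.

For each strategy profile, look for a profitable unilateral deviation.
(LRU, LFU): Node 1 can switch to LFU (0 → 7). Not NE.
(LRU, ARC): Node 1 can switch to LFU (0 → 8). Not NE.
(LRU, Full): Node 1 can switch to Full (5 → 8). Not NE.
(LFU, LFU): Node 1 gets 7, best alternative 6; Node 2 gets 8, best alternative 2. No profitable deviation — NE.
(LFU, ARC): Node 1 can switch to ARC (8 → 9). Not NE.
(LFU, Full): Node 1 can switch to LRU (4 → 5). Not NE.
(ARC, LFU): Node 1 can switch to LFU (6 → 7). Not NE.
(ARC, ARC): Node 1 gets 9, best alternative 8; Node 2 gets 8, best alternative 5. No profitable deviation — NE.
(The remaining 4 profiles each have a profitable deviation by the same check.)

(LFU, LFU) and (ARC, ARC)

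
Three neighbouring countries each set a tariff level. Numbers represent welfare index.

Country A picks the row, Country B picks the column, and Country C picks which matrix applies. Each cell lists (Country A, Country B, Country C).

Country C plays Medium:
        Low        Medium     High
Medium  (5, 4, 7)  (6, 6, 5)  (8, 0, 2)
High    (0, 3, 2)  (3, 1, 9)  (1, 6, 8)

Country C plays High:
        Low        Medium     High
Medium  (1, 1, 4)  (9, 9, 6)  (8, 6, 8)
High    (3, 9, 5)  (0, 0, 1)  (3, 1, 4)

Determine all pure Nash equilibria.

Pure-strategy Nash equilibria: (Medium, Medium, High); (High, Low, High)

Mark each player's best response to every combination of opponents' strategies; a profile where every player is best-responding is a pure Nash equilibrium.
Country A against (Low, Medium): payoffs 5, 0 → best response Medium.
Country A against (Low, High): payoffs 1, 3 → best response High.
Country A against (Medium, Medium): payoffs 6, 3 → best response Medium.
Country A against (Medium, High): payoffs 9, 0 → best response Medium.
Country A against (High, Medium): payoffs 8, 1 → best response Medium.
Country A against (High, High): payoffs 8, 3 → best response Medium.
Country B against (Medium, Medium): payoffs 4, 6, 0 → best response Medium.
Country B against (Medium, High): payoffs 1, 9, 6 → best response Medium.
Country B against (High, Medium): payoffs 3, 1, 6 → best response High.
Country B against (High, High): payoffs 9, 0, 1 → best response Low.
Country C against (Medium, Low): payoffs 7, 4 → best response Medium.
Country C against (Medium, Medium): payoffs 5, 6 → best response High.
Country C against (Medium, High): payoffs 2, 8 → best response High.
Country C against (High, Low): payoffs 2, 5 → best response High.
Country C against (High, Medium): payoffs 9, 1 → best response Medium.
Country C against (High, High): payoffs 8, 4 → best response Medium.
Mutual best responses: (Medium, Medium, High); (High, Low, High).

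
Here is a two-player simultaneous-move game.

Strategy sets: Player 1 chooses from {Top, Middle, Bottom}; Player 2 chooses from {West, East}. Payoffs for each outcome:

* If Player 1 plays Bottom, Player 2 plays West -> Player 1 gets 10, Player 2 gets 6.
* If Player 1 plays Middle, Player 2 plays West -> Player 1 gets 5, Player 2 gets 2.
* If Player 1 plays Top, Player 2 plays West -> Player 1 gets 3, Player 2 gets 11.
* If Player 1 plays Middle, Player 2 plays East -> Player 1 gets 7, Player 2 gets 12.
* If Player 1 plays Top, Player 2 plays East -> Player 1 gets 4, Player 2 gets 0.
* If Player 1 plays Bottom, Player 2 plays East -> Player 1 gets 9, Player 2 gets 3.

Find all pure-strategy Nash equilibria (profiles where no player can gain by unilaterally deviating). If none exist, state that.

For each player, find the best response to each opponent profile; mutual best responses are the pure NE.
Player 1 against West: payoffs 3, 5, 10 → best response Bottom.
Player 1 against East: payoffs 4, 7, 9 → best response Bottom.
Player 2 against Top: payoffs 11, 0 → best response West.
Player 2 against Middle: payoffs 2, 12 → best response East.
Player 2 against Bottom: payoffs 6, 3 → best response West.
Mutual best responses: (Bottom, West).

(Bottom, West)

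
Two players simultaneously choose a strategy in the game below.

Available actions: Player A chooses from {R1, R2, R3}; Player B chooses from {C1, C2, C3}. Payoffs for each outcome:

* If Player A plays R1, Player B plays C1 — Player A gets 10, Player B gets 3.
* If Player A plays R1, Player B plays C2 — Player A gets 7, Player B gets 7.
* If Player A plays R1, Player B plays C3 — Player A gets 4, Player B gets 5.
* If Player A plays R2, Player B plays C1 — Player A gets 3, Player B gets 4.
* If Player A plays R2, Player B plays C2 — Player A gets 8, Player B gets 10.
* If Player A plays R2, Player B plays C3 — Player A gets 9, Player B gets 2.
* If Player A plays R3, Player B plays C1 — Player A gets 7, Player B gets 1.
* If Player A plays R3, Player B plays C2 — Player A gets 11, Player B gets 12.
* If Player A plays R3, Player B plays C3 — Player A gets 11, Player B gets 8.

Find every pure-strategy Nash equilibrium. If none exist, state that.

Mark each player's best response to every combination of opponents' strategies; a profile where every player is best-responding is a pure Nash equilibrium.
Player A against C1: payoffs 10, 3, 7 → best response R1.
Player A against C2: payoffs 7, 8, 11 → best response R3.
Player A against C3: payoffs 4, 9, 11 → best response R3.
Player B against R1: payoffs 3, 7, 5 → best response C2.
Player B against R2: payoffs 4, 10, 2 → best response C2.
Player B against R3: payoffs 1, 12, 8 → best response C2.
Mutual best responses: (R3, C2).

The unique pure-strategy Nash equilibrium is (R3, C2).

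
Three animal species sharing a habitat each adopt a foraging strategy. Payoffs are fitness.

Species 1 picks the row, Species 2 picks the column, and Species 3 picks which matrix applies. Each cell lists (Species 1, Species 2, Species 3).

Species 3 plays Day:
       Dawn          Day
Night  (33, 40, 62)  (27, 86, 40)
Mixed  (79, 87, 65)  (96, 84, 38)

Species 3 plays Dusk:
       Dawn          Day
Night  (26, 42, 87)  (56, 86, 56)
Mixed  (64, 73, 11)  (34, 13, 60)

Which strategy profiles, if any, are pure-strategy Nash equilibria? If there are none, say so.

The pure Nash equilibria are (Night, Day, Dusk); (Mixed, Dawn, Day).

Species 1 against (Dawn, Day): payoffs 33, 79 → best response Mixed.
Species 1 against (Dawn, Dusk): payoffs 26, 64 → best response Mixed.
Species 1 against (Day, Day): payoffs 27, 96 → best response Mixed.
Species 1 against (Day, Dusk): payoffs 56, 34 → best response Night.
Species 2 against (Night, Day): payoffs 40, 86 → best response Day.
Species 2 against (Night, Dusk): payoffs 42, 86 → best response Day.
Species 2 against (Mixed, Day): payoffs 87, 84 → best response Dawn.
Species 2 against (Mixed, Dusk): payoffs 73, 13 → best response Dawn.
Species 3 against (Night, Dawn): payoffs 62, 87 → best response Dusk.
Species 3 against (Night, Day): payoffs 40, 56 → best response Dusk.
Species 3 against (Mixed, Dawn): payoffs 65, 11 → best response Day.
Species 3 against (Mixed, Day): payoffs 38, 60 → best response Dusk.
Mutual best responses: (Night, Day, Dusk); (Mixed, Dawn, Day).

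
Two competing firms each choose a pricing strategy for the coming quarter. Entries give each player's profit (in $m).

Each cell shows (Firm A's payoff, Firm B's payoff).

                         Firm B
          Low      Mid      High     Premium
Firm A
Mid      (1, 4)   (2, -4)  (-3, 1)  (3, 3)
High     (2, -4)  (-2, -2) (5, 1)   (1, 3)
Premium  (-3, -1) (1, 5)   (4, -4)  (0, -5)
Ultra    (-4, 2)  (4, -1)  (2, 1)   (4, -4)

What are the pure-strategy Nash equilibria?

(Mid, Low): Firm A can switch to High (1 → 2). Not NE.
(Mid, Mid): Firm A can switch to Ultra (2 → 4). Not NE.
(Mid, High): Firm A can switch to High (-3 → 5). Not NE.
(Mid, Premium): Firm A can switch to Ultra (3 → 4). Not NE.
(High, Low): Firm B can switch to Mid (-4 → -2). Not NE.
(High, Mid): Firm A can switch to Mid (-2 → 2). Not NE.
(High, High): Firm B can switch to Premium (1 → 3). Not NE.
(High, Premium): Firm A can switch to Mid (1 → 3). Not NE.
(Premium, Low): Firm A can switch to Mid (-3 → 1). Not NE.
(Premium, Mid): Firm A can switch to Mid (1 → 2). Not NE.
(The remaining 6 profiles each have a profitable deviation by the same check.)

This game has no pure Nash equilibrium.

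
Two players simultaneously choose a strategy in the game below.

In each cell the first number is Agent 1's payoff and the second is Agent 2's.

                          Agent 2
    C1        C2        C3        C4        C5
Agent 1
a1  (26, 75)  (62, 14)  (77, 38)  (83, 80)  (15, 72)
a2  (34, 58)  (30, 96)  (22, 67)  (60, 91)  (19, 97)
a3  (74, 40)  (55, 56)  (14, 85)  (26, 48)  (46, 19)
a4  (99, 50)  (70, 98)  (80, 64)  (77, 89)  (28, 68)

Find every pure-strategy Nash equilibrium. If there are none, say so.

Pure-strategy Nash equilibria: (a1, C4); (a4, C2)

For each player, find the best response to each opponent profile; mutual best responses are the pure NE.
Agent 1 against C1: payoffs 26, 34, 74, 99 → best response a4.
Agent 1 against C2: payoffs 62, 30, 55, 70 → best response a4.
Agent 1 against C3: payoffs 77, 22, 14, 80 → best response a4.
Agent 1 against C4: payoffs 83, 60, 26, 77 → best response a1.
Agent 1 against C5: payoffs 15, 19, 46, 28 → best response a3.
Agent 2 against a1: payoffs 75, 14, 38, 80, 72 → best response C4.
Agent 2 against a2: payoffs 58, 96, 67, 91, 97 → best response C5.
Agent 2 against a3: payoffs 40, 56, 85, 48, 19 → best response C3.
Agent 2 against a4: payoffs 50, 98, 64, 89, 68 → best response C2.
Mutual best responses: (a1, C4); (a4, C2).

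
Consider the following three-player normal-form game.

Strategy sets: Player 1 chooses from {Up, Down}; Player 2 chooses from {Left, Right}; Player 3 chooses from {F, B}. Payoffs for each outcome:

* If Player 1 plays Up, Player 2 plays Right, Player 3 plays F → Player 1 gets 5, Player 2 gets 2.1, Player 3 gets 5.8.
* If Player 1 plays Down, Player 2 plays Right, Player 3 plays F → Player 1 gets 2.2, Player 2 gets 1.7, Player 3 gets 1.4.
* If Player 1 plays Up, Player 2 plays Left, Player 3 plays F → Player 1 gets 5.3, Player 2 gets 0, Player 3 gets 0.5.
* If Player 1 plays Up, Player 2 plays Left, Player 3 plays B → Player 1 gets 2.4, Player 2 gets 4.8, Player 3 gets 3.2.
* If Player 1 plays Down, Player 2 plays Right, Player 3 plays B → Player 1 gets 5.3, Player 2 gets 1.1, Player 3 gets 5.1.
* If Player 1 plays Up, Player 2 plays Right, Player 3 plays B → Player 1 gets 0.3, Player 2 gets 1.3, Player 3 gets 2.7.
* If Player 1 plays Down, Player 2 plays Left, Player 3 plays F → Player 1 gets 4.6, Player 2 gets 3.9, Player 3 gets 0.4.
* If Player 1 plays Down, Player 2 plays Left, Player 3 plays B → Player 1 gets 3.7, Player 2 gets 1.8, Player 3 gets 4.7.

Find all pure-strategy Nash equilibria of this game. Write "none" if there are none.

Pure-strategy Nash equilibria: (Up, Right, F) and (Down, Left, B)

(Up, Left, F): Player 2 can switch to Right (0 → 2.1). Not NE.
(Up, Left, B): Player 1 can switch to Down (2.4 → 3.7). Not NE.
(Up, Right, F): Player 1 gets 5, best alternative 2.2; Player 2 gets 2.1, best alternative 0; Player 3 gets 5.8, best alternative 2.7. No profitable deviation — NE.
(Up, Right, B): Player 1 can switch to Down (0.3 → 5.3). Not NE.
(Down, Left, F): Player 1 can switch to Up (4.6 → 5.3). Not NE.
(Down, Left, B): Player 1 gets 3.7, best alternative 2.4; Player 2 gets 1.8, best alternative 1.1; Player 3 gets 4.7, best alternative 0.4. No profitable deviation — NE.
(Down, Right, F): Player 1 can switch to Up (2.2 → 5). Not NE.
(Down, Right, B): Player 2 can switch to Left (1.1 → 1.8). Not NE.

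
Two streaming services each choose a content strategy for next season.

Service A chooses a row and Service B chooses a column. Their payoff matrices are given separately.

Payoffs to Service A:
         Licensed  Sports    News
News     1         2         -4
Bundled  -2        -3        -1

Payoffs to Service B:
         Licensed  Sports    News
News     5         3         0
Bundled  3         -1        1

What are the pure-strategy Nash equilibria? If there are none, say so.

The unique pure-strategy Nash equilibrium is (News, Licensed).

Mark each player's best response to every combination of opponents' strategies; a profile where every player is best-responding is a pure Nash equilibrium.
Service A against Licensed: payoffs 1, -2 → best response News.
Service A against Sports: payoffs 2, -3 → best response News.
Service A against News: payoffs -4, -1 → best response Bundled.
Service B against News: payoffs 5, 3, 0 → best response Licensed.
Service B against Bundled: payoffs 3, -1, 1 → best response Licensed.
Mutual best responses: (News, Licensed).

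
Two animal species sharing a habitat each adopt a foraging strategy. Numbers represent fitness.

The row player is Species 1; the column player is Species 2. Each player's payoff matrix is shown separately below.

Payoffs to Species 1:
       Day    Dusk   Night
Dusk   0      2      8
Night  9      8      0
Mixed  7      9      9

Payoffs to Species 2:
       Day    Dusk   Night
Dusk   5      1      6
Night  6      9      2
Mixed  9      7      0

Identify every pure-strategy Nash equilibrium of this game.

(Dusk, Day): Species 1 can switch to Night (0 → 9). Not NE.
(Dusk, Dusk): Species 1 can switch to Night (2 → 8). Not NE.
(Dusk, Night): Species 1 can switch to Mixed (8 → 9). Not NE.
(Night, Day): Species 2 can switch to Dusk (6 → 9). Not NE.
(Night, Dusk): Species 1 can switch to Mixed (8 → 9). Not NE.
(Night, Night): Species 1 can switch to Dusk (0 → 8). Not NE.
(The remaining 3 profiles each have a profitable deviation by the same check.)

There is no pure-strategy Nash equilibrium.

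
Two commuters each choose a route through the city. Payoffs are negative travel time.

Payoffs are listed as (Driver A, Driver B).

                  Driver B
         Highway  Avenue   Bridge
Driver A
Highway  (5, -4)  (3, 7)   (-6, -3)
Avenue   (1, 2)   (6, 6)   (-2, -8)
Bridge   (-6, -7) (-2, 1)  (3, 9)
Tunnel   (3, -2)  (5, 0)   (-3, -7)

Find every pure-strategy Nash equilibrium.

Pure-strategy Nash equilibria: (Avenue, Avenue); (Bridge, Bridge)

(Highway, Highway): Driver B can switch to Avenue (-4 → 7). Not NE.
(Highway, Avenue): Driver A can switch to Avenue (3 → 6). Not NE.
(Highway, Bridge): Driver A can switch to Avenue (-6 → -2). Not NE.
(Avenue, Highway): Driver A can switch to Highway (1 → 5). Not NE.
(Avenue, Avenue): Driver A gets 6, best alternative 5; Driver B gets 6, best alternative 2. No profitable deviation — NE.
(Avenue, Bridge): Driver A can switch to Bridge (-2 → 3). Not NE.
(Bridge, Highway): Driver A can switch to Highway (-6 → 5). Not NE.
(Bridge, Avenue): Driver A can switch to Highway (-2 → 3). Not NE.
(Bridge, Bridge): Driver A gets 3, best alternative -2; Driver B gets 9, best alternative 1. No profitable deviation — NE.
(Tunnel, Highway): Driver A can switch to Highway (3 → 5). Not NE.
(Tunnel, Avenue): Driver A can switch to Avenue (5 → 6). Not NE.
(Tunnel, Bridge): Driver A can switch to Avenue (-3 → -2). Not NE.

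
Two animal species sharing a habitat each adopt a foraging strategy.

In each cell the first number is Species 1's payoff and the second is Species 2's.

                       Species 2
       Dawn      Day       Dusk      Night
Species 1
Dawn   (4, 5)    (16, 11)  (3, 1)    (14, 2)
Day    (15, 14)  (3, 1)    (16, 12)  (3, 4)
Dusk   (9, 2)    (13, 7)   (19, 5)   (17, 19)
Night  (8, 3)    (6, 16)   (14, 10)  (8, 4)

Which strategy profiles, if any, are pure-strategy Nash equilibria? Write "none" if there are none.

Pure-strategy Nash equilibria: (Dawn, Day) and (Day, Dawn) and (Dusk, Night)

For each strategy profile, look for a profitable unilateral deviation.
(Dawn, Dawn): Species 1 can switch to Day (4 → 15). Not NE.
(Dawn, Day): Species 1 gets 16, best alternative 13; Species 2 gets 11, best alternative 5. No profitable deviation — NE.
(Dawn, Dusk): Species 1 can switch to Day (3 → 16). Not NE.
(Dawn, Night): Species 1 can switch to Dusk (14 → 17). Not NE.
(Day, Dawn): Species 1 gets 15, best alternative 9; Species 2 gets 14, best alternative 12. No profitable deviation — NE.
(Day, Day): Species 1 can switch to Dawn (3 → 16). Not NE.
(Day, Dusk): Species 1 can switch to Dusk (16 → 19). Not NE.
(Day, Night): Species 1 can switch to Dawn (3 → 14). Not NE.
(Dusk, Night): Species 1 gets 17, best alternative 14; Species 2 gets 19, best alternative 7. No profitable deviation — NE.
(The remaining 7 profiles each have a profitable deviation by the same check.)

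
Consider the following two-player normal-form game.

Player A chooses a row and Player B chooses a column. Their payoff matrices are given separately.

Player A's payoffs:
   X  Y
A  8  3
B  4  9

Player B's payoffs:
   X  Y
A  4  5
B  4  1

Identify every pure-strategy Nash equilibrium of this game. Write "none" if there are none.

No pure-strategy Nash equilibrium.

(A, X): Player B can switch to Y (4 → 5). Not NE.
(A, Y): Player A can switch to B (3 → 9). Not NE.
(B, X): Player A can switch to A (4 → 8). Not NE.
(B, Y): Player B can switch to X (1 → 4). Not NE.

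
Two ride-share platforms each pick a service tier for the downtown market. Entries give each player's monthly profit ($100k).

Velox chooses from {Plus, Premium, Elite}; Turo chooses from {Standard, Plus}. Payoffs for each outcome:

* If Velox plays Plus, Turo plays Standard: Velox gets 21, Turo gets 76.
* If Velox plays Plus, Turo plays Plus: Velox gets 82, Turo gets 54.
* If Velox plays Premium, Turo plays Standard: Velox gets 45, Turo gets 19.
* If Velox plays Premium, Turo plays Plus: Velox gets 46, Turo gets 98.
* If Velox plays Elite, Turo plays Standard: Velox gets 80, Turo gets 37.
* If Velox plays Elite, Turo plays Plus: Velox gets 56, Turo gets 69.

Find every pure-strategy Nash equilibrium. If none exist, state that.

Velox against Standard: payoffs 21, 45, 80 → best response Elite.
Velox against Plus: payoffs 82, 46, 56 → best response Plus.
Turo against Plus: payoffs 76, 54 → best response Standard.
Turo against Premium: payoffs 19, 98 → best response Plus.
Turo against Elite: payoffs 37, 69 → best response Plus.
No profile is a mutual best response for all players.

No pure-strategy Nash equilibrium.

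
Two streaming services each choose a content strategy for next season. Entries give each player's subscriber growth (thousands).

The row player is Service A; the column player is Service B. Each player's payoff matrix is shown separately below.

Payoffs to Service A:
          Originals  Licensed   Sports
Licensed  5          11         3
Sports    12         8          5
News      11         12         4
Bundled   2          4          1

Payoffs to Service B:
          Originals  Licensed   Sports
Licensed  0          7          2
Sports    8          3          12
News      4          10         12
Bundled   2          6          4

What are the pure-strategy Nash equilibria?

The unique pure-strategy Nash equilibrium is (Sports, Sports).

(Licensed, Originals): Service A can switch to Sports (5 → 12). Not NE.
(Licensed, Licensed): Service A can switch to News (11 → 12). Not NE.
(Licensed, Sports): Service A can switch to Sports (3 → 5). Not NE.
(Sports, Originals): Service B can switch to Sports (8 → 12). Not NE.
(Sports, Licensed): Service A can switch to Licensed (8 → 11). Not NE.
(Sports, Sports): Service A gets 5, best alternative 4; Service B gets 12, best alternative 8. No profitable deviation — NE.
(News, Originals): Service A can switch to Sports (11 → 12). Not NE.
(News, Licensed): Service B can switch to Sports (10 → 12). Not NE.
(News, Sports): Service A can switch to Sports (4 → 5). Not NE.
(Bundled, Originals): Service A can switch to Licensed (2 → 5). Not NE.
(Bundled, Licensed): Service A can switch to Licensed (4 → 11). Not NE.
(Bundled, Sports): Service A can switch to Licensed (1 → 3). Not NE.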